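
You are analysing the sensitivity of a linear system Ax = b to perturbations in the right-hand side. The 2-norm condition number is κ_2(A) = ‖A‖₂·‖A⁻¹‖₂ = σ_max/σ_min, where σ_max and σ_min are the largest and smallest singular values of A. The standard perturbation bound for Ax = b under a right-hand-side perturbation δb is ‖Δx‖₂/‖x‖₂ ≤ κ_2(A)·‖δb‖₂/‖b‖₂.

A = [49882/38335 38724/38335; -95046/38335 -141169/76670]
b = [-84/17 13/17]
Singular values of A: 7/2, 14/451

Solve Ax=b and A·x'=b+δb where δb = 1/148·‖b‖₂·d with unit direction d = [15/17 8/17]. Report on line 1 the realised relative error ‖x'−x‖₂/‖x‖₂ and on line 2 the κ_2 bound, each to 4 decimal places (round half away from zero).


0.0084
0.7618

largest singular value 7/2, smallest 14/451
κ_2(A) = (7/2) / (14/451) = 112.7500
perturbation bound = 112.7500·1/148 = 0.7618
solve Ax = b  →  x = [76.6286 -103.6000]
‖b‖₂ = 5.0000 and ‖x‖₂ = 128.8600
with δb = [0.0298 0.0159], A·Δx = δb → ‖Δx‖ = 1.0883
relative error = 0.0084
so the bound overstates the realised error by a factor of ≈ 90.2020 (computed from the unrounded values)


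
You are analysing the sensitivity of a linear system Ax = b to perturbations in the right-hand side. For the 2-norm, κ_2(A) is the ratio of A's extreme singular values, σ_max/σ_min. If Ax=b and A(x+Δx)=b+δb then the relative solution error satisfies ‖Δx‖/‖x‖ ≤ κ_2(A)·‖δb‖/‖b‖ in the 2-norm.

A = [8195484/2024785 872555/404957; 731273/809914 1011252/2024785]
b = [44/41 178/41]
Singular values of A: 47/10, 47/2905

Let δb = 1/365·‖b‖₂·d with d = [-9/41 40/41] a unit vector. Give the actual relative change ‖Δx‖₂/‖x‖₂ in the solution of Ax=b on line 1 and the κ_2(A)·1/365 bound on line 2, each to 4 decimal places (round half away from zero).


σ_max = 47/10, σ_min = 47/2905
condition number: (47/10) ÷ (47/2905) = 290.5000
κ_2(A)·‖δb‖/‖b‖ = 0.7959
solve Ax = b  →  x = [-115.9700 218.3479]
‖b‖ = 4.4721, ‖x‖ = 247.2344
Δx = A⁻¹·δb where δb = 1/365·4.4721·d; ‖Δx‖ = 0.7573
relative error = 0.0031
so the bound overstates the realised error by a factor of ≈ 259.8315 (computed from the unrounded values)

0.0031
0.7959


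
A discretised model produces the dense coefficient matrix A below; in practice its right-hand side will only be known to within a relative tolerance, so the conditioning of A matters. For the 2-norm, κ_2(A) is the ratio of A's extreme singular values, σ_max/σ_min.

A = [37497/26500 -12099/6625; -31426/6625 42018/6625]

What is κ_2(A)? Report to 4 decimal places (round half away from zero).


form AᵀA = [27532033/1123600 -9176811/280900; -9176811/280900 3059037/70225] with trace 3059065/44944 and determinant 1089/11236
eigenvalues of AᵀA: λ = (tr ± √(tr²−4·det))/2 = 1089/16, 4/2809
σ_max=√(1089/16)=(33/4), σ_min=√(4/2809)=(2/53) → κ = 218.6250

218.6250


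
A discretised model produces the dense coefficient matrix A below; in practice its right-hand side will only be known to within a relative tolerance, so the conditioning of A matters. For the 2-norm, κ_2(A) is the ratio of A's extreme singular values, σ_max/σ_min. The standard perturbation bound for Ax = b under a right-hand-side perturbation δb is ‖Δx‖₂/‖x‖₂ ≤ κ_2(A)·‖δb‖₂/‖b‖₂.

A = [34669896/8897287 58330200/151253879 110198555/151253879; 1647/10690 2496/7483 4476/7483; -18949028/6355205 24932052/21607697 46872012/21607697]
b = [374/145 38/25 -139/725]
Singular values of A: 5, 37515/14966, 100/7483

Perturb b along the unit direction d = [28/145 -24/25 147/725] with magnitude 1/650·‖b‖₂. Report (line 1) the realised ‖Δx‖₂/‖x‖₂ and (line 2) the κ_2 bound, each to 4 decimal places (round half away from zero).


0.0046
0.5756

largest singular value 5, smallest 100/7483
κ_2(A) = 5 / (100/7483) = 374.1500
κ_2(A)·‖δb‖/‖b‖ = 0.5756
solve Ax = b  →  x = [0.5654 66.3515 -34.6048]
‖b‖ = 3.0000, ‖x‖ = 74.8353
Δx = A⁻¹·δb where δb = 1/650·3.0000·d; ‖Δx‖ = 0.3454
dividing the unrounded norms, ‖Δx‖/‖x‖ = 0.0046
realised/bound (from unrounded values) ≈ 0.0080


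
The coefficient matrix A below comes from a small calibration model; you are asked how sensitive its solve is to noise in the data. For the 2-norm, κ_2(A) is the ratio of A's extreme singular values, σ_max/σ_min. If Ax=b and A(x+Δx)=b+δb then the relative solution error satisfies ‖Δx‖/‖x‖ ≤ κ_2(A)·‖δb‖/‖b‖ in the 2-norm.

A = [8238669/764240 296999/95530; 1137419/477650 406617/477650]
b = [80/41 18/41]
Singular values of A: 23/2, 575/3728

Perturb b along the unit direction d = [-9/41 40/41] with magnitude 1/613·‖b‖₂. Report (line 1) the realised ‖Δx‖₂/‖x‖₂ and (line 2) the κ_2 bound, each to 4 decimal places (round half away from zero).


from the listed singular values, σ₁ = 23/2, σ_n = 575/3728
κ = σ_max/σ_min = (23/2)/(575/3728) = 74.5600
worst-case relative error ≤ 74.5600 × 1/613 = 0.1216
solve Ax = b  →  x = [0.1670 0.0487]
‖b‖₂ = 2.0000 and ‖x‖₂ = 0.1739
δb = ε·‖b‖·d = [-0.0007 0.0032]; solving A·Δx = δb gives ‖Δx‖ = 0.0212
realised ‖Δx‖/‖x‖ = 0.1216
realised/bound = 1 exactly: the bound is attained for this b and d

0.1216
0.1216


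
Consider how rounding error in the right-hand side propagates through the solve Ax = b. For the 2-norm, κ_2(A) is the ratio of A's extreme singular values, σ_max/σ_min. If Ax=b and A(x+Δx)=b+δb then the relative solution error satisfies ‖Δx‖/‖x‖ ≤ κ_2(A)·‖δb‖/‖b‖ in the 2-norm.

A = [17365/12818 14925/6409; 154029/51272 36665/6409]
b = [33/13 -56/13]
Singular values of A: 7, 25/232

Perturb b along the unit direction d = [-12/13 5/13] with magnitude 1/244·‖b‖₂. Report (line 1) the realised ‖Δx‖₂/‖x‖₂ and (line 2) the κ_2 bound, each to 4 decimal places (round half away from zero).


0.0051
0.2662

from the listed singular values, σ₁ = 7, σ_n = 25/232
condition number: 7 ÷ (25/232) = 64.9600
perturbation bound = 64.9600·1/244 = 0.2662
solve Ax = b  →  x = [32.5513 -17.8464]
2-norm of b is 5.0000; of x, 37.1225
with δb = [-0.0189 0.0079], A·Δx = δb → ‖Δx‖ = 0.1902
dividing the unrounded norms, ‖Δx‖/‖x‖ = 0.0051
realised/bound (from unrounded values) ≈ 0.0192


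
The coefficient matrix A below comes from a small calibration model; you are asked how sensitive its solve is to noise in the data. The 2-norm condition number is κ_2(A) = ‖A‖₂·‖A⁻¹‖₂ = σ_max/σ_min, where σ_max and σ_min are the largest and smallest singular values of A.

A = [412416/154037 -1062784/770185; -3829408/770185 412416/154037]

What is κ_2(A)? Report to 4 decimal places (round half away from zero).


133.2500

form AᵀA = [65455154176/2052543025 -6981378048/410508605; -6981378048/410508605 18621743104/2052543025] with trace 58184704/1420445 and determinant 16777216/177555625
λ_max, λ_min = (58184704/1420445 ± √84617429599125504/50441599950625)/2 = 1024/25, 16384/7102225
σ_max=√(1024/25)=(32/5), σ_min=√(16384/7102225)=(128/2665) → κ = 133.2500


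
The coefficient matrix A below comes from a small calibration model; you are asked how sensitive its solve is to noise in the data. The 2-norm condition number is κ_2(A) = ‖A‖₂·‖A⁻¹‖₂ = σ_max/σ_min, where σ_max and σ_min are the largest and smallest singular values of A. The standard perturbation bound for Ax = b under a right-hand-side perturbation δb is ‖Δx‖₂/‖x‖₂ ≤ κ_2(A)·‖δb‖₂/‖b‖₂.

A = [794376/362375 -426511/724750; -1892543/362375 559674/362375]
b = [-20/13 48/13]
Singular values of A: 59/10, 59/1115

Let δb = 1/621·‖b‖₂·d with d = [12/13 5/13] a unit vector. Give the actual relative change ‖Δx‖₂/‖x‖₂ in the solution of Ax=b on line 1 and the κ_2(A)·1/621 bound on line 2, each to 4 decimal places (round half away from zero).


0.1795
0.1795

largest singular value 59/10, smallest 59/1115
κ = σ_max/σ_min = (59/10)/(59/1115) = 111.5000
κ_2(A)·‖δb‖/‖b‖ = 0.1795
solve Ax = b  →  x = [-0.6508 0.1898]
‖b‖₂ = 4.0000 and ‖x‖₂ = 0.6780
re-solving with b+δb shifts x by Δx of norm 0.1217
relative error = 0.1795
tightness: 0.1795 against a bound of 0.1795; the bound is attained (ratio 1)


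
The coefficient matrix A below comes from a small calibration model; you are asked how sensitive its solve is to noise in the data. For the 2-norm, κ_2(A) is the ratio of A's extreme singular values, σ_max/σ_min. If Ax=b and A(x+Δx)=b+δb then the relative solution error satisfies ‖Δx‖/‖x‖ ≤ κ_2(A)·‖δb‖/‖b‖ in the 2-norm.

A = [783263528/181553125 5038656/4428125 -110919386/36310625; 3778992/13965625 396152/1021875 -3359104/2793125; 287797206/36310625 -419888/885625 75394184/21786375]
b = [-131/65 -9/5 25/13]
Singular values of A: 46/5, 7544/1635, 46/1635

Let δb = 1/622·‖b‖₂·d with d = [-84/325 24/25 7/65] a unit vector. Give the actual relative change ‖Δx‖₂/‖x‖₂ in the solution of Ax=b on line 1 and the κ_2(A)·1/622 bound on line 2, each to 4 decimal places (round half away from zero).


σ_max = 46/5, σ_min = 46/1635
κ = σ_max/σ_min = (46/5)/(46/1635) = 327.0000
bound on ‖Δx‖/‖x‖: κ·ε = 327.0000·1/622 = 0.5257
solve Ax = b  →  x = [2.1537 -34.3038 -9.0766]
‖b‖₂ = 3.3166 and ‖x‖₂ = 35.5496
re-solving with b+δb shifts x by Δx of norm 0.1895
realised ‖Δx‖/‖x‖ = 0.0053
realised/bound (from unrounded values) ≈ 0.0101

0.0053
0.5257


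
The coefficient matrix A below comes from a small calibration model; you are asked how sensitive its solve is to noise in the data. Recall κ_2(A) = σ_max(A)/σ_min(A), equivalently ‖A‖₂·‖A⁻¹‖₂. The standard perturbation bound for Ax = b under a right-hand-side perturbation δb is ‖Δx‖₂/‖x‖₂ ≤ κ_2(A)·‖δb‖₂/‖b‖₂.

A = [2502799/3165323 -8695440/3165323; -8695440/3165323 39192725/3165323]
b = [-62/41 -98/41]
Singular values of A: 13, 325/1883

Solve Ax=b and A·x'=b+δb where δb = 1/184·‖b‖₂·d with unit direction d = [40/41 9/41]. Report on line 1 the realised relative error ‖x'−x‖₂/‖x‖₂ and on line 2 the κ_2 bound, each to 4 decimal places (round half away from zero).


from the listed singular values, σ₁ = 13, σ_n = 325/1883
κ = σ_max/σ_min = 13/(325/1883) = 75.3200
κ_2(A)·‖δb‖/‖b‖ = 0.4093
solve Ax = b  →  x = [-11.2713 -2.6937]
2-norm of b is 2.8284; of x, 11.5887
re-solving with b+δb shifts x by Δx of norm 0.0891
dividing the unrounded norms, ‖Δx‖/‖x‖ = 0.0077
realised/bound (from unrounded values) ≈ 0.0188

0.0077
0.4093


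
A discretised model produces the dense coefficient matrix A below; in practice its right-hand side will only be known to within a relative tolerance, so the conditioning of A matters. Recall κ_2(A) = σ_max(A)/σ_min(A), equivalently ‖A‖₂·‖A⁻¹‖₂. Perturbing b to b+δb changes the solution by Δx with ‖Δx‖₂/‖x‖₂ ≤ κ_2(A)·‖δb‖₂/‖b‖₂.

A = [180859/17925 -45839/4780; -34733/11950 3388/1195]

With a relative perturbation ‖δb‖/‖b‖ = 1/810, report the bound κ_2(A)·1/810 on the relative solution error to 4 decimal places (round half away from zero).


0.3541

form AᵀA = [226715749/2056356 -71971585/685452; -71971585/685452 91394825/913936] with trace 1729416421/8225424 and determinant 17682025/32901696
eigenvalues of AᵀA: λ = (tr ± √(tr²−4·det))/2 = 841/4, 21025/8225424
κ = σ_max/σ_min = (29/2)/(145/2868) = 286.8000
bound on ‖Δx‖/‖x‖: κ·ε = 286.8000·1/810 = 0.3541


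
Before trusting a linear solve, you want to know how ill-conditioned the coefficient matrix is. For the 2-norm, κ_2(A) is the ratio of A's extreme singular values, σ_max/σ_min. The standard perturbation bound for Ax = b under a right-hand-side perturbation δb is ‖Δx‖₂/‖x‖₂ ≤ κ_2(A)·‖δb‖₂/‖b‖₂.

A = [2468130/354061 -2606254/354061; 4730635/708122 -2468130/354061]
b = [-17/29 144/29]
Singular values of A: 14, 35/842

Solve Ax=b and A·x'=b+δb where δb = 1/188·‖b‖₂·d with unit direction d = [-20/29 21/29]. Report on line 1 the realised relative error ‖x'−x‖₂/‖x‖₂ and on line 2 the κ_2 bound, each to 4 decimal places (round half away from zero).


largest singular value 14, smallest 35/842
condition number: 14 ÷ (35/842) = 336.8000
worst-case relative error ≤ 336.8000 × 1/188 = 1.7915
solve Ax = b  →  x = [69.8305 66.2094]
2-norm of b is 5.0000; of x, 96.2288
Δx = A⁻¹·δb where δb = 1/188·5.0000·d; ‖Δx‖ = 0.6398
relative error = 0.0066
tightness: 0.0066 against a bound of 1.7915 (unrounded ratio ≈ 0.0037)

0.0066
1.7915


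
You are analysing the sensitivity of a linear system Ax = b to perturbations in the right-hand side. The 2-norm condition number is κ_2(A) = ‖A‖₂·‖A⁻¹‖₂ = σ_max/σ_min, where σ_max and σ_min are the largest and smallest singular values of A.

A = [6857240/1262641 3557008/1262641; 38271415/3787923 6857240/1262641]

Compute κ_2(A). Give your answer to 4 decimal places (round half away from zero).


AᵀA = [6532515120625/49648306761 1161280451240/16549435587; 1161280451240/16549435587 206484589376/5516478529]; tr = 29034174481/171793449, det = 182790400/171793449
eigenvalues of AᵀA: λ = (tr ± √(tr²−4·det))/2 = 169, 1081600/171793449
so κ_2 = √(169 / (1081600/171793449)) = 163.8375

163.8375


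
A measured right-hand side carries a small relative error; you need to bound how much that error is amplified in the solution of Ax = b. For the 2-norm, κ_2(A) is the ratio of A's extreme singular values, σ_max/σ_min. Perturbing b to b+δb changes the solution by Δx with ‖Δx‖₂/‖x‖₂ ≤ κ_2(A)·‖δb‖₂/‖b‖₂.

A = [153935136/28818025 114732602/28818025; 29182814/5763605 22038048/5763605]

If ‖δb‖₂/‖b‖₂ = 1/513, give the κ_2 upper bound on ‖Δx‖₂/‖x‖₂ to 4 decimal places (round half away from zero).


form AᵀA = [53492202044356/987489375625 40118531611392/987489375625; 40118531611392/987489375625 30089725271044/987489375625] with trace 3343277092616/39499575025 and determinant 111936400/1579983001
λ_max, λ_min = (3343277092616/39499575025 ± √11177059573987911000723456/1560216427155603750625)/2 = 2116/25, 1322500/1579983001
κ = σ_max/σ_min = (46/5)/(1150/39749) = 317.9920
κ_2(A)·‖δb‖/‖b‖ = 0.6199

0.6199


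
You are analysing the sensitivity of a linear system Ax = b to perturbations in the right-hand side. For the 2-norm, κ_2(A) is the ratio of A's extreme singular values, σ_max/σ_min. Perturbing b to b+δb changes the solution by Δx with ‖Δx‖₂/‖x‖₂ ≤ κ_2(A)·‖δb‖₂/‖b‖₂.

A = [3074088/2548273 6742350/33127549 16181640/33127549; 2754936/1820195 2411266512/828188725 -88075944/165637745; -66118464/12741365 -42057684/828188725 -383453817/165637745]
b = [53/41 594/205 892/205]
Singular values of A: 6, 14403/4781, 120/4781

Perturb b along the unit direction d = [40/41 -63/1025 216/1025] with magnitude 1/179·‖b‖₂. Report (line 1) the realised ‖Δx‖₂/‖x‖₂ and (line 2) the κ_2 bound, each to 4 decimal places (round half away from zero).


0.0150
1.3355

from the listed singular values, σ₁ = 6, σ_n = 120/4781
condition number: 6 ÷ (120/4781) = 239.0500
perturbation bound = 239.0500·1/179 = 1.3355
solve Ax = b  →  x = [-31.1090 29.4416 67.2077]
‖b‖ = 5.3852, ‖x‖ = 79.6960
with δb = [0.0294 -0.0018 0.0063], A·Δx = δb → ‖Δx‖ = 1.1986
dividing the unrounded norms, ‖Δx‖/‖x‖ = 0.0150
so the bound overstates the realised error by a factor of ≈ 88.7950 (computed from the unrounded values)


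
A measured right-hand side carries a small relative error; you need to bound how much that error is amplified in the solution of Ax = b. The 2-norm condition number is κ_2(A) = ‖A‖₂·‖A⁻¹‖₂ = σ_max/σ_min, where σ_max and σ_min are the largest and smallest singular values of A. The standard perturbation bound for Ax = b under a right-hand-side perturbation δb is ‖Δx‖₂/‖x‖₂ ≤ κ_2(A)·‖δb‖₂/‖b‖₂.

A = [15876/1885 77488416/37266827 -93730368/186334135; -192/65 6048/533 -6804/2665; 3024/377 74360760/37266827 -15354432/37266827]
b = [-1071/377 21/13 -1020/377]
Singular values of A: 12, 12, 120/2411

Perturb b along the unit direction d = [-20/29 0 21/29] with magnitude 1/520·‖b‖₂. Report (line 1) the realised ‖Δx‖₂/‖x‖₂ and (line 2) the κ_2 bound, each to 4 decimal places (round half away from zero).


from the listed singular values, σ₁ = 12, σ_n = 120/2411
κ_2(A) = 12 / (120/2411) = 241.1000
bound on ‖Δx‖/‖x‖: κ·ε = 241.1000·1/520 = 0.4637
solve Ax = b  →  x = [-0.3500 0.0488 -0.0110]
2-norm of b is 4.2426; of x, 0.3536
with δb = [-0.0056 0.0000 0.0059], A·Δx = δb → ‖Δx‖ = 0.1639
realised ‖Δx‖/‖x‖ = 0.4637
so the bound is sharp here: realised error equals the bound

0.4637
0.4637


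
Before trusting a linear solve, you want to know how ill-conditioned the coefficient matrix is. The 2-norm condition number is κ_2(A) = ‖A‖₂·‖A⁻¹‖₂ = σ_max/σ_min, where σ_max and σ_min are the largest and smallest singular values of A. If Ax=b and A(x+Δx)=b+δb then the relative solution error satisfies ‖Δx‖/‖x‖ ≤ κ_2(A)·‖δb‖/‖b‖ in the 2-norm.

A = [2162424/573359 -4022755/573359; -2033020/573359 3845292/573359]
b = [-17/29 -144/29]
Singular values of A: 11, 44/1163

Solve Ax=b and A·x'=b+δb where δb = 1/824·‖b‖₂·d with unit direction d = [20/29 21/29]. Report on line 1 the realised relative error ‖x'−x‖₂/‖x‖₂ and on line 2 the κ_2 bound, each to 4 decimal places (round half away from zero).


from the listed singular values, σ₁ = 11, σ_n = 44/1163
κ = σ_max/σ_min = 11/(44/1163) = 290.7500
worst-case relative error ≤ 290.7500 × 1/824 = 0.3529
solve Ax = b  →  x = [-93.1604 -49.9947]
2-norm of b is 5.0000; of x, 105.7276
with δb = [0.0042 0.0044], A·Δx = δb → ‖Δx‖ = 0.1604
realised ‖Δx‖/‖x‖ = 0.0015
so the bound overstates the realised error by a factor of ≈ 232.6008 (computed from the unrounded values)

0.0015
0.3529


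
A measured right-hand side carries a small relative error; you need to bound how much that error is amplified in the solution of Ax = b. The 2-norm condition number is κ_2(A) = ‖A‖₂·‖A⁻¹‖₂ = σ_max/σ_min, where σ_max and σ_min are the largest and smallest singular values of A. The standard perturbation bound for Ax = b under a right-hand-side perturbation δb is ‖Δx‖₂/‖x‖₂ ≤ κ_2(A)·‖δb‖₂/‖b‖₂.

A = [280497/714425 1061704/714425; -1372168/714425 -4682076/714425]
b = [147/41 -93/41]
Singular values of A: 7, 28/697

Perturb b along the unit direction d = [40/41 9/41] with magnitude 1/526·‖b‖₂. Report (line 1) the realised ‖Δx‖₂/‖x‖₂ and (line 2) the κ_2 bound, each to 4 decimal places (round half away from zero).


0.0027
0.3313

σ_max = 7, σ_min = 28/697
κ_2(A) = 7 / (28/697) = 174.2500
bound on ‖Δx‖/‖x‖: κ·ε = 174.2500·1/526 = 0.3313
solve Ax = b  →  x = [-71.5714 21.3214]
‖b‖ = 4.2426, ‖x‖ = 74.6798
with δb = [0.0079 0.0018], A·Δx = δb → ‖Δx‖ = 0.2008
dividing the unrounded norms, ‖Δx‖/‖x‖ = 0.0027
so the bound overstates the realised error by a factor of ≈ 123.2154 (computed from the unrounded values)


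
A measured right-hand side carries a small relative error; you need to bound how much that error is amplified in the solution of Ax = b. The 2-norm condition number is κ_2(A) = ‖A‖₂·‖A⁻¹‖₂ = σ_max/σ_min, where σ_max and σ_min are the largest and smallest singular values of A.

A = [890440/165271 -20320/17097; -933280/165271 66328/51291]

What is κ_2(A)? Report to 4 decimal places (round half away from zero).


250.2000

M = AᵀA = [1978472000/32478601 -4006338560/292307409; -4006338560/292307409 8115525184/2630766681]. tr(M)=100161664/1565001, det(M)=102400/1565001
λ_max, λ_min = (100161664/1565001 ± √10031717910839296/2449228130001)/2 = 64, 1600/1565001
σ_max=√64=8, σ_min=√(1600/1565001)=(40/1251) → κ = 250.2000


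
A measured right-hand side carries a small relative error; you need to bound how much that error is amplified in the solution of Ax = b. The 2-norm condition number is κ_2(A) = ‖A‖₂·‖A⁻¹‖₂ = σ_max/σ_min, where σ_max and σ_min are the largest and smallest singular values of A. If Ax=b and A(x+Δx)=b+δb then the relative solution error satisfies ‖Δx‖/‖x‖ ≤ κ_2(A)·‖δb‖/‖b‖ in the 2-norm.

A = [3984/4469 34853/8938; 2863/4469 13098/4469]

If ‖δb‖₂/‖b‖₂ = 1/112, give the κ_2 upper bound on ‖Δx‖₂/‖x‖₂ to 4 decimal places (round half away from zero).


1.9464

form AᵀA = [24069025/19971961 106926750/19971961; 106926750/19971961 1900962025/79887844] with trace 1188125/47524 and determinant 625/47524
eigenvalues of AᵀA: λ = (tr ± √(tr²−4·det))/2 = 25, 25/47524
so κ_2 = √(25 / (25/47524)) = 218.0000
perturbation bound = 218.0000·1/112 = 1.9464


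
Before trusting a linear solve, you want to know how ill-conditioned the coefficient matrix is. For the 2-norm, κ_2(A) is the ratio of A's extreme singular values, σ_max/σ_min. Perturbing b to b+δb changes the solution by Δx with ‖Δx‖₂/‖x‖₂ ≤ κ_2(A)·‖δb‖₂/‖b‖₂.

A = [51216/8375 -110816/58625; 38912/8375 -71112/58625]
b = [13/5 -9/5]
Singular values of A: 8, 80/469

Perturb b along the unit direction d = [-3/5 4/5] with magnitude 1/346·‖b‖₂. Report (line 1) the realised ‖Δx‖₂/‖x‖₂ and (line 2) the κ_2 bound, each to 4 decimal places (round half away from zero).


largest singular value 8, smallest 80/469
condition number: 8 ÷ (80/469) = 46.9000
bound on ‖Δx‖/‖x‖: κ·ε = 46.9000·1/346 = 0.1355
solve Ax = b  →  x = [-4.8045 -16.9190]
‖b‖₂ = 3.1623 and ‖x‖₂ = 17.5879
with δb = [-0.0055 0.0073], A·Δx = δb → ‖Δx‖ = 0.0536
dividing the unrounded norms, ‖Δx‖/‖x‖ = 0.0030
tightness: 0.0030 against a bound of 0.1355 (unrounded ratio ≈ 0.0225)

0.0030
0.1355


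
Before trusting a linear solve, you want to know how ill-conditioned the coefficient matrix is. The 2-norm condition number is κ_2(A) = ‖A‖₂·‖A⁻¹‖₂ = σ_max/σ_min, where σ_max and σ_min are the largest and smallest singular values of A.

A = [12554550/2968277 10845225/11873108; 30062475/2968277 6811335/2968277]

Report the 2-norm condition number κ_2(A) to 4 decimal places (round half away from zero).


278.4500

M = AᵀA = [6280290703125/52134132241 2826092521125/104268264482; 2826092521125/104268264482 5088328148025/834146115856]. tr(M)=62803676025/496220176, det(M)=102515625/496220176
solving λ² − 62803676025/496220176·λ + 102515625/496220176 = 0 gives λ = 2025/16, 50625/31013761
κ_2(A) = √(λ_max/λ_min) = √((2025/16) / (50625/31013761)) = 278.4500


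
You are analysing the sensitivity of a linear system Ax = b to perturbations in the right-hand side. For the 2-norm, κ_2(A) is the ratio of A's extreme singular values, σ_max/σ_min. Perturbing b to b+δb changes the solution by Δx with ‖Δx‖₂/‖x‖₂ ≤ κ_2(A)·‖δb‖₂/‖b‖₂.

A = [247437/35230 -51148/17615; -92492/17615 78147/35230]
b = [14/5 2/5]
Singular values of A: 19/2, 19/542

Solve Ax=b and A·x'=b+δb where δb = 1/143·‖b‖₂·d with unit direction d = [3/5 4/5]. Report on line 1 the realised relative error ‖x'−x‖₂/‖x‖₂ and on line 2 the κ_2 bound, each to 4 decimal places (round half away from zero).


largest singular value 19/2, smallest 19/542
κ_2(A) = (19/2) / (19/542) = 271.0000
κ_2(A)·‖δb‖/‖b‖ = 1.8951
solve Ax = b  →  x = [22.1377 52.5830]
‖b‖₂ = 2.8284 and ‖x‖₂ = 57.0530
Δx = A⁻¹·δb where δb = 1/143·2.8284·d; ‖Δx‖ = 0.5642
dividing the unrounded norms, ‖Δx‖/‖x‖ = 0.0099
tightness: 0.0099 against a bound of 1.8951 (unrounded ratio ≈ 0.0052)

0.0099
1.8951


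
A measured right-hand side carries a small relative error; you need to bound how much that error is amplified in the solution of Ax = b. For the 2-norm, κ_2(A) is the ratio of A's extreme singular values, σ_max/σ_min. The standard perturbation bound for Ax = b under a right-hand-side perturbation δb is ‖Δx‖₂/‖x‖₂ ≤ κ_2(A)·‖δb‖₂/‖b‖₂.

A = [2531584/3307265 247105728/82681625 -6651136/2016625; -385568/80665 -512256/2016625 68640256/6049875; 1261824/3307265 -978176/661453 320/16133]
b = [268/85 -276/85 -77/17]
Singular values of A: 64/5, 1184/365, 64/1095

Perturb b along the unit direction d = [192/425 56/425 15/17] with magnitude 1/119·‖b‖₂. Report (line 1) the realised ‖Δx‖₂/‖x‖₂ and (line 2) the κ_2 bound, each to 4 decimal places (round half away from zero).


0.0179
1.8403

largest singular value 64/5, smallest 64/1095
κ_2(A) = (64/5) / (64/1095) = 219.0000
κ_2(A)·‖δb‖/‖b‖ = 1.8403
solve Ax = b  →  x = [-46.3776 -9.1710 -20.0300]
2-norm of b is 6.4031; of x, 51.3439
Δx = A⁻¹·δb where δb = 1/119·6.4031·d; ‖Δx‖ = 0.9206
dividing the unrounded norms, ‖Δx‖/‖x‖ = 0.0179
so the bound overstates the realised error by a factor of ≈ 102.6377 (computed from the unrounded values)


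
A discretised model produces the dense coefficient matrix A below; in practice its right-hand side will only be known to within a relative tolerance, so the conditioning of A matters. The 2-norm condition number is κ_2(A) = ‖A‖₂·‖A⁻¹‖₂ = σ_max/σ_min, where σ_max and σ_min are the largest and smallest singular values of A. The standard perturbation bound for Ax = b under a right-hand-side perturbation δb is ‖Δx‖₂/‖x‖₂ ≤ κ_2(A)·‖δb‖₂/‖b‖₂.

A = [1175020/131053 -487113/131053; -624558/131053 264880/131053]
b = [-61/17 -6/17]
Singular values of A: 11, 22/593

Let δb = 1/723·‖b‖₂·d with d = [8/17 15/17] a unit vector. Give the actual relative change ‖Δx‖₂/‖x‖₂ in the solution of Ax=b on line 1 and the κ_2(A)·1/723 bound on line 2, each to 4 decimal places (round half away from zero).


largest singular value 11, smallest 22/593
κ = σ_max/σ_min = 11/(22/593) = 296.5000
bound on ‖Δx‖/‖x‖: κ·ε = 296.5000·1/723 = 0.4101
solve Ax = b  →  x = [-20.9860 -49.6573]
‖b‖₂ = 3.6056 and ‖x‖₂ = 53.9098
re-solving with b+δb shifts x by Δx of norm 0.1344
relative error = 0.0025
realised/bound (from unrounded values) ≈ 0.0061

0.0025
0.4101


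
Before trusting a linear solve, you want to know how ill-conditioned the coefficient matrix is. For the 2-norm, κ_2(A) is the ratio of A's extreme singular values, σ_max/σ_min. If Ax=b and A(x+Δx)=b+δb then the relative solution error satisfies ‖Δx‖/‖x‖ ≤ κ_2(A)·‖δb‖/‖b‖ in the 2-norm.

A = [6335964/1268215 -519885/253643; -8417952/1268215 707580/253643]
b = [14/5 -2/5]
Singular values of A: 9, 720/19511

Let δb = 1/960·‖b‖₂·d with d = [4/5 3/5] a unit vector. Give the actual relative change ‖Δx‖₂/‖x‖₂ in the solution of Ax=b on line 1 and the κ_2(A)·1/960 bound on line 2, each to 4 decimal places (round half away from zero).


σ_max = 9, σ_min = 720/19511
condition number: 9 ÷ (720/19511) = 243.8875
κ_2(A)·‖δb‖/‖b‖ = 0.2540
solve Ax = b  →  x = [21.0502 49.9427]
‖b‖ = 2.8284, ‖x‖ = 54.1977
δb = ε·‖b‖·d = [0.0024 0.0018]; solving A·Δx = δb gives ‖Δx‖ = 0.0798
relative error = 0.0015
tightness: 0.0015 against a bound of 0.2540 (unrounded ratio ≈ 0.0058)

0.0015
0.2540


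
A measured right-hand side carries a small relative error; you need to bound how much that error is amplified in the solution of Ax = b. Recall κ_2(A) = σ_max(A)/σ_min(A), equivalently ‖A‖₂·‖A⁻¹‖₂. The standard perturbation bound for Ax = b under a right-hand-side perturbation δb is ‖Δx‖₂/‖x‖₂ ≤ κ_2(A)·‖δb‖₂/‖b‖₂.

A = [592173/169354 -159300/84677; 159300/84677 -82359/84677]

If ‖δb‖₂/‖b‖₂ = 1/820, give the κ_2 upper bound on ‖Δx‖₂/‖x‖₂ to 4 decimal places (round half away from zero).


AᵀA = [1564618761/99241444 -208603350/24810361; -208603350/24810361 111278529/24810361]; tr = 6954093/343396, det = 6561/343396
solving λ² − 6954093/343396·λ + 6561/343396 = 0 gives λ = 81/4, 81/85849
σ_max=√(81/4)=(9/2), σ_min=√(81/85849)=(9/293) → κ = 146.5000
perturbation bound = 146.5000·1/820 = 0.1787

0.1787


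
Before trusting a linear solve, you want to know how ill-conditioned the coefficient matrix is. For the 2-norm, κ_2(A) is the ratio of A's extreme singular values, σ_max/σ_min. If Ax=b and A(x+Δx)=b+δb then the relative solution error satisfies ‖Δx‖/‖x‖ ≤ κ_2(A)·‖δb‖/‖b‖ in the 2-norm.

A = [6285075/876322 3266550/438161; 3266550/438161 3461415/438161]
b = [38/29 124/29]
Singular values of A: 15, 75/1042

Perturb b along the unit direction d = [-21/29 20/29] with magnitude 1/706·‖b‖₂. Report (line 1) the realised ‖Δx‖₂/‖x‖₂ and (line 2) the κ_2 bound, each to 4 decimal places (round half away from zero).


0.0032
0.2952

largest singular value 15, smallest 75/1042
κ = σ_max/σ_min = 15/(75/1042) = 208.4000
perturbation bound = 208.4000·1/706 = 0.2952
solve Ax = b  →  x = [-19.9375 19.3563]
‖b‖ = 4.4721, ‖x‖ = 27.7879
δb = ε·‖b‖·d = [-0.0046 0.0044]; solving A·Δx = δb gives ‖Δx‖ = 0.0880
relative error = 0.0032
realised/bound (from unrounded values) ≈ 0.0107


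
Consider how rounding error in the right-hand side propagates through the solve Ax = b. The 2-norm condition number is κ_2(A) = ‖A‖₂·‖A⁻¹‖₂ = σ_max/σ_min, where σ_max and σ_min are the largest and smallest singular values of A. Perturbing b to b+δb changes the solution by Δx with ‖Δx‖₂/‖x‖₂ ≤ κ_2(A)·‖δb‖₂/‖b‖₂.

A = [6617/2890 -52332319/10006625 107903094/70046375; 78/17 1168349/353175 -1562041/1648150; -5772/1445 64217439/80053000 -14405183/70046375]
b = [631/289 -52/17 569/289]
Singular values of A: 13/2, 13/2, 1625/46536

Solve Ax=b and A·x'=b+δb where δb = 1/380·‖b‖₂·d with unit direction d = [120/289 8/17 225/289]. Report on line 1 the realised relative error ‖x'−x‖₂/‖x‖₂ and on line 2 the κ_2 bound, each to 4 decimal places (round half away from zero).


largest singular value 13/2, smallest 1625/46536
condition number: (13/2) ÷ (1625/46536) = 186.1440
bound on ‖Δx‖/‖x‖: κ·ε = 186.1440·1/380 = 0.4899
solve Ax = b  →  x = [-0.4000 7.5459 27.6299]
‖b‖₂ = 4.2426 and ‖x‖₂ = 28.6446
with δb = [0.0046 0.0053 0.0087], A·Δx = δb → ‖Δx‖ = 0.3197
dividing the unrounded norms, ‖Δx‖/‖x‖ = 0.0112
realised/bound (from unrounded values) ≈ 0.0228

0.0112
0.4899


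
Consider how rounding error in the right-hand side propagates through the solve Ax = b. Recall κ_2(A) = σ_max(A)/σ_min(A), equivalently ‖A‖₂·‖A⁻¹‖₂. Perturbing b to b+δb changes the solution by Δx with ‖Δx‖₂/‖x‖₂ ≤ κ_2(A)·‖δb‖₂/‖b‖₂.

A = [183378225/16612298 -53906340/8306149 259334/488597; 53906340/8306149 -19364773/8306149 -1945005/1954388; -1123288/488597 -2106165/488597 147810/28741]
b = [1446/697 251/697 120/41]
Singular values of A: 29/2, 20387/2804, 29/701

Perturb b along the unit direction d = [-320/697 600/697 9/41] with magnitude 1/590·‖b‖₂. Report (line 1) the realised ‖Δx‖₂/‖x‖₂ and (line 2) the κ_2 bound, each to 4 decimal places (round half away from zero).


from the listed singular values, σ₁ = 29/2, σ_n = 29/701
κ_2(A) = (29/2) / (29/701) = 350.5000
bound on ‖Δx‖/‖x‖: κ·ε = 350.5000·1/590 = 0.5941
solve Ax = b  →  x = [-0.0122 -0.3160 0.2988]
2-norm of b is 3.6056; of x, 0.4351
with δb = [-0.0028 0.0053 0.0013], A·Δx = δb → ‖Δx‖ = 0.1477
relative error = 0.3395
so the bound overstates the realised error by a factor of ≈ 1.7496 (computed from the unrounded values)

0.3395
0.5941


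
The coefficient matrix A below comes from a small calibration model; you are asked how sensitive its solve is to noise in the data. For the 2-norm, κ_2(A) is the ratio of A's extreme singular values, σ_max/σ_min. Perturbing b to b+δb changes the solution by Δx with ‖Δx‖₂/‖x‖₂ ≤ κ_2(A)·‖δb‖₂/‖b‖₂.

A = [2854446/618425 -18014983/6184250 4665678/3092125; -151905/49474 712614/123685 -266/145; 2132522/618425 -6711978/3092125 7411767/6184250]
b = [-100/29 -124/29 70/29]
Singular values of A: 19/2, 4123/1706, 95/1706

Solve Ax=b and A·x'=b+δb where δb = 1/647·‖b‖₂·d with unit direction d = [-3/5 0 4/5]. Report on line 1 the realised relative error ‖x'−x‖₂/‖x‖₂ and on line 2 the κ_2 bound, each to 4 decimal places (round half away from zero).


σ_max = 19/2, σ_min = 95/1706
κ_2(A) = (19/2) / (95/1706) = 170.6000
κ_2(A)·‖δb‖/‖b‖ = 0.2637
solve Ax = b  →  x = [-14.9301 13.2767 69.0173]
‖b‖ = 6.0000, ‖x‖ = 71.8510
with δb = [-0.0056 0.0000 0.0074], A·Δx = δb → ‖Δx‖ = 0.1665
dividing the unrounded norms, ‖Δx‖/‖x‖ = 0.0023
realised/bound (from unrounded values) ≈ 0.0088

0.0023
0.2637


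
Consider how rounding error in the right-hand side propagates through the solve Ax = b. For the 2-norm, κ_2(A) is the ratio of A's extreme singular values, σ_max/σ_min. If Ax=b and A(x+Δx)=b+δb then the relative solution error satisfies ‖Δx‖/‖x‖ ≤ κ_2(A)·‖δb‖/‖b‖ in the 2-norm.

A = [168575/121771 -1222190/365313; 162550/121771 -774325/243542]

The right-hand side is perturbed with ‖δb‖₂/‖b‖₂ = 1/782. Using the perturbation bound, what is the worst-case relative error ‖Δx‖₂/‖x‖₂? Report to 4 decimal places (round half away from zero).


0.4957

form AᵀA = [65208125/17631601 -469477375/52894803; -469477375/52894803 13521054025/634737636] with trace 93896725/3755844 and determinant 15625/3755844
solving λ² − 93896725/3755844·λ + 15625/3755844 = 0 gives λ = 25, 625/3755844
so κ_2 = √(25 / (625/3755844)) = 387.6000
bound on ‖Δx‖/‖x‖: κ·ε = 387.6000·1/782 = 0.4957


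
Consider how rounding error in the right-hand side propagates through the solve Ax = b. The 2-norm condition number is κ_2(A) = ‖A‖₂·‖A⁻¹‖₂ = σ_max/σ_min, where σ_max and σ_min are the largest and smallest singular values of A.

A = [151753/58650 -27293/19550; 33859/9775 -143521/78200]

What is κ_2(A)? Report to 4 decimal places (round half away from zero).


276.0000

form AᵀA = [2572020829/137592900 -36579235/3669144; -36579235/3669144 1300672121/244609600] with trace 182900977/7617600 and determinant 5764801/761760000
eigenvalues of AᵀA: λ = (tr ± √(tr²−4·det))/2 = 2401/100, 2401/7617600
so κ_2 = √((2401/100) / (2401/7617600)) = 276.0000


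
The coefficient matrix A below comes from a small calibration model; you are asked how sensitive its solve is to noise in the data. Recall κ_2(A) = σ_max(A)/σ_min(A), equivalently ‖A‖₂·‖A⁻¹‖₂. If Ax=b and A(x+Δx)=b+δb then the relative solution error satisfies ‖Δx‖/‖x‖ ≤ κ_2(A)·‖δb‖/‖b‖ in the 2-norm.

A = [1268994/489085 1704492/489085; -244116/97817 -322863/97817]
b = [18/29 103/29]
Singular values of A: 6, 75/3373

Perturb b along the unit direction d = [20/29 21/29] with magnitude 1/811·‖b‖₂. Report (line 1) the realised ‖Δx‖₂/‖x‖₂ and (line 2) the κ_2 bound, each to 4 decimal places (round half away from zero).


0.0015
0.3327

σ_max = 6, σ_min = 75/3373
condition number: 6 ÷ (75/3373) = 269.8400
perturbation bound = 269.8400·1/811 = 0.3327
solve Ax = b  →  x = [-108.1360 80.6853]
‖b‖₂ = 3.6056 and ‖x‖₂ = 134.9204
re-solving with b+δb shifts x by Δx of norm 0.1999
dividing the unrounded norms, ‖Δx‖/‖x‖ = 0.0015
realised/bound (from unrounded values) ≈ 0.0045


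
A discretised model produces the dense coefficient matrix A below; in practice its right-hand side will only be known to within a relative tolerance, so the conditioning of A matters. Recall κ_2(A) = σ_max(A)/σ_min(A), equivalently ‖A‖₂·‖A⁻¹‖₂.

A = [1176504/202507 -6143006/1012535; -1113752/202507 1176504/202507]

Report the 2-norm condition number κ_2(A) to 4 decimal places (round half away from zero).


349.1500

AᵀA = [3120814720/48762289 -16383994704/243811445; -16383994704/243811445 86017317796/1219057225]; tr = 164037685796/1219057225, det = 181063936/1219057225
char-poly roots: 3364/25 and 53824/48762289
κ = σ_max/σ_min = (58/5)/(232/6983) = 349.1500


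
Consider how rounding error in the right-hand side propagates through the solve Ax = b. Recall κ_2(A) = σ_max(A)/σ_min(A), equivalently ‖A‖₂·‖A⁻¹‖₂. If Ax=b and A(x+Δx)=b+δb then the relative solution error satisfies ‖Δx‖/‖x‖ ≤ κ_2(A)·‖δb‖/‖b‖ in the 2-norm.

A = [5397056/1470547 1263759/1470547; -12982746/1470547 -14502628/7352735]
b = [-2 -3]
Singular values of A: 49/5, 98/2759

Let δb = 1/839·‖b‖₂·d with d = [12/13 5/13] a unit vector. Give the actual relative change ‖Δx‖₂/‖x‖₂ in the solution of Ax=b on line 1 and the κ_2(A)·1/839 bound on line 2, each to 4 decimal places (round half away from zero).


σ_max = 49/5, σ_min = 98/2759
κ = σ_max/σ_min = (49/5)/(98/2759) = 275.9000
worst-case relative error ≤ 275.9000 × 1/839 = 0.3288
solve Ax = b  →  x = [18.7389 -82.3544]
‖b‖ = 3.6056, ‖x‖ = 84.4594
with δb = [0.0040 0.0017], A·Δx = δb → ‖Δx‖ = 0.1210
relative error = 0.0014
tightness: 0.0014 against a bound of 0.3288 (unrounded ratio ≈ 0.0044)

0.0014
0.3288


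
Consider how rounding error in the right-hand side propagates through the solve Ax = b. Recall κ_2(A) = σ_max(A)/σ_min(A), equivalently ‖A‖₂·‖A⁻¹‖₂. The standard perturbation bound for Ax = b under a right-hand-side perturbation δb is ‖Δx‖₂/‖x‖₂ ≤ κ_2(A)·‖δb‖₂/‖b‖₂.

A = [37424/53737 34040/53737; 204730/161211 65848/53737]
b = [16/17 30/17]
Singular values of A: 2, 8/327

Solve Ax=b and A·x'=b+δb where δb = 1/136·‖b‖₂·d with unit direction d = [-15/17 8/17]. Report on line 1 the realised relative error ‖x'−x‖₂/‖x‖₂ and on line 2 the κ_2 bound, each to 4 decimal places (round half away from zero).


from the listed singular values, σ₁ = 2, σ_n = 8/327
κ_2(A) = 2 / (8/327) = 81.7500
κ_2(A)·‖δb‖/‖b‖ = 0.6011
solve Ax = b  →  x = [0.7241 0.6897]
2-norm of b is 2.0000; of x, 1.0000
with δb = [-0.0130 0.0069], A·Δx = δb → ‖Δx‖ = 0.6011
realised ‖Δx‖/‖x‖ = 0.6011
tightness: 0.6011 against a bound of 0.6011; the bound is attained (ratio 1)

0.6011
0.6011


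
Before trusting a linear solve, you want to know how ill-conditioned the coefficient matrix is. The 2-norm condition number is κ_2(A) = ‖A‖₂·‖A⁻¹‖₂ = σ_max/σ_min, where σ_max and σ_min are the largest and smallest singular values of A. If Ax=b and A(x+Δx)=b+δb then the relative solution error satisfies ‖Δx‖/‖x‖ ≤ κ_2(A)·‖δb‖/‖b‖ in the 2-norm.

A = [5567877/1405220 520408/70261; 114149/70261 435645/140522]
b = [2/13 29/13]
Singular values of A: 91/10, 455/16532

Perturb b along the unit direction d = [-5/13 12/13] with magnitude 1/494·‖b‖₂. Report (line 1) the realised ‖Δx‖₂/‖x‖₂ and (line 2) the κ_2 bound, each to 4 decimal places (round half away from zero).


0.0023
0.6693

σ_max = 91/10, σ_min = 455/16532
κ_2(A) = (91/10) / (455/16532) = 330.6400
worst-case relative error ≤ 330.6400 × 1/494 = 0.6693
solve Ax = b  →  x = [-64.0672 34.2937]
‖b‖₂ = 2.2361 and ‖x‖₂ = 72.6682
with δb = [-0.0017 0.0042], A·Δx = δb → ‖Δx‖ = 0.1645
relative error = 0.0023
realised/bound (from unrounded values) ≈ 0.0034
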